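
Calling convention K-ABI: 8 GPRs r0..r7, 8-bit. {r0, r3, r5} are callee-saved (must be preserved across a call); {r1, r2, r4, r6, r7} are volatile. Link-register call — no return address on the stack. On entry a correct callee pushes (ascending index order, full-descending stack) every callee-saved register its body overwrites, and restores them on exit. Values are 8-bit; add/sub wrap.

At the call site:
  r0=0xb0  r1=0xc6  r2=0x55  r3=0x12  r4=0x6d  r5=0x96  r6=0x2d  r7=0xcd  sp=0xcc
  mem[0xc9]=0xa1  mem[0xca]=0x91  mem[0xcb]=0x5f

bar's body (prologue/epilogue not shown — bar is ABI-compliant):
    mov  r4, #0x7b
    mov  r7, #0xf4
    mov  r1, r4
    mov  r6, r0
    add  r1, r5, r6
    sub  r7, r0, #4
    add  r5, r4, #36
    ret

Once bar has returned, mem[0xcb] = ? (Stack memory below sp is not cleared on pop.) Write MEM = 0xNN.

prologue: push r5 → mem[0xcb]=0x96, sp=0xcb
body[0] mov  r4, #0x7b → r4=0x7b
body[1] mov  r7, #0xf4 → r7=0xf4
body[2] mov  r1, r4 → r1=0x7b
body[3] mov  r6, r0 → r6=0xb0
body[4] add  r1, r5, r6 → r1=0x46
body[5] sub  r7, r0, #4 → r7=0xac
body[6] add  r5, r4, #36 → r5=0x9f
epilogue: pop r5=0x96, sp=0xcc
prologue pushed ['r5'] at ['0xcb']

MEM = 0x96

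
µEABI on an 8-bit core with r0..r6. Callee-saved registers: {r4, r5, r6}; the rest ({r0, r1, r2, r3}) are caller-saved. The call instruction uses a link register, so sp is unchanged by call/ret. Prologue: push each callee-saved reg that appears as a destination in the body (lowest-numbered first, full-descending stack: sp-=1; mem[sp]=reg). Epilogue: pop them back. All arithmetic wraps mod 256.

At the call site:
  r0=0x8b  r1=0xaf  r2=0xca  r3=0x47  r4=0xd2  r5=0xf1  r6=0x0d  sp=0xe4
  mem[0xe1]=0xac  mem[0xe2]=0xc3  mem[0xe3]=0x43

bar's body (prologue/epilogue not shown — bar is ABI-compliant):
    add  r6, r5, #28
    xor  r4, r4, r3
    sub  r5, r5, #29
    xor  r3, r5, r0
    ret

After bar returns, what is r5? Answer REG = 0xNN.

prologue: push r4 → mem[0xe3]=0xd2, sp=0xe3
prologue: push r5 → mem[0xe2]=0xf1, sp=0xe2
prologue: push r6 → mem[0xe1]=0x0d, sp=0xe1
body[0] add  r6, r5, #28 → r6=0x0d
body[1] xor  r4, r4, r3 → r4=0x95
body[2] sub  r5, r5, #29 → r5=0xd4
body[3] xor  r3, r5, r0 → r3=0x5f
epilogue: pop r6=0x0d, sp=0xe2
epilogue: pop r5=0xf1, sp=0xe3
epilogue: pop r4=0xd2, sp=0xe4
r5 is callee-saved → restored

REG = 0xf1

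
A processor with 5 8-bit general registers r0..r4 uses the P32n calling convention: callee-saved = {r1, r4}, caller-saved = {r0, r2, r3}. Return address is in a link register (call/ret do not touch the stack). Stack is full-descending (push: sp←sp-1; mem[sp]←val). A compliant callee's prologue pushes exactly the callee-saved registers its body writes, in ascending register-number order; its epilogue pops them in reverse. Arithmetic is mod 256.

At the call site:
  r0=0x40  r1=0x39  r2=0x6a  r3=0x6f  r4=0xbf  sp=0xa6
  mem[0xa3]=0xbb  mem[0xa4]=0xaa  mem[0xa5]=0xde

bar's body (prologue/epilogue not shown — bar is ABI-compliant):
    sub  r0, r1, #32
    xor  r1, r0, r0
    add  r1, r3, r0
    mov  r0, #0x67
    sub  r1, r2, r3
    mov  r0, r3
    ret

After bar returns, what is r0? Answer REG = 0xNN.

prologue: push r1 -> mem[0xa5]=0x39, sp=0xa5
body[0] sub  r0, r1, #32 -> r0=0x19
body[1] xor  r1, r0, r0 -> r1=0x00
body[2] add  r1, r3, r0 -> r1=0x88
body[3] mov  r0, #0x67 -> r0=0x67
body[4] sub  r1, r2, r3 -> r1=0xfb
body[5] mov  r0, r3 -> r0=0x6f
epilogue: pop r1=0x39, sp=0xa6
r0 is caller-saved -> body value

REG = 0x6f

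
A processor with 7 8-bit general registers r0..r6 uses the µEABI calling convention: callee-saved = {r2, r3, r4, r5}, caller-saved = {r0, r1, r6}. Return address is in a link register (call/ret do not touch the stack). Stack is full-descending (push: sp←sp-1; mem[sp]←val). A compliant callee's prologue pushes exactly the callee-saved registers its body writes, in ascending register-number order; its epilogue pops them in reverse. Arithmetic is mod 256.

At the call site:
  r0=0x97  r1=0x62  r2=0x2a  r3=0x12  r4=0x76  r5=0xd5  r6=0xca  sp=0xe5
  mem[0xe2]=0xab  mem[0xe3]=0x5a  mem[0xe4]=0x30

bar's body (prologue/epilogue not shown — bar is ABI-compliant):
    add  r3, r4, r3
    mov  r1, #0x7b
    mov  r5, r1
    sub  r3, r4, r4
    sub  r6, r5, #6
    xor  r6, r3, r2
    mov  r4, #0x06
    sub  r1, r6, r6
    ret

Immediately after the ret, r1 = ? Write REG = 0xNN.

prologue: push r3 -> mem[0xe4]=0x12, sp=0xe4
prologue: push r4 -> mem[0xe3]=0x76, sp=0xe3
prologue: push r5 -> mem[0xe2]=0xd5, sp=0xe2
body[0] add  r3, r4, r3 -> r3=0x88
body[1] mov  r1, #0x7b -> r1=0x7b
body[2] mov  r5, r1 -> r5=0x7b
body[3] sub  r3, r4, r4 -> r3=0x00
body[4] sub  r6, r5, #6 -> r6=0x75
body[5] xor  r6, r3, r2 -> r6=0x2a
body[6] mov  r4, #0x06 -> r4=0x06
body[7] sub  r1, r6, r6 -> r1=0x00
epilogue: pop r5=0xd5, sp=0xe3
epilogue: pop r4=0x76, sp=0xe4
epilogue: pop r3=0x12, sp=0xe5
r1 is caller-saved -> body value

REG = 0x00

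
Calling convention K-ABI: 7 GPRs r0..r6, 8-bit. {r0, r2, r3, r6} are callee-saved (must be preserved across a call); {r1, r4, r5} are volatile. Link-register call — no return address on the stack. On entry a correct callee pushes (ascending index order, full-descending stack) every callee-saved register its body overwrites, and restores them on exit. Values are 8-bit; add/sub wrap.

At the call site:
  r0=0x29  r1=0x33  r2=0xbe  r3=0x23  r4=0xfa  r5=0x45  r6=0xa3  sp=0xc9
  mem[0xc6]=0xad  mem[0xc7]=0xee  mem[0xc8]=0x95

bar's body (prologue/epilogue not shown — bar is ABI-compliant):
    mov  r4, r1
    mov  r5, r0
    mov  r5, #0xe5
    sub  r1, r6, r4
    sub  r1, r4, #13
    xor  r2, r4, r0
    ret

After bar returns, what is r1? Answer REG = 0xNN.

REG = 0x26

prologue: push r2 → mem[0xc8]=0xbe, sp=0xc8
body[0] mov  r4, r1 → r4=0x33
body[1] mov  r5, r0 → r5=0x29
body[2] mov  r5, #0xe5 → r5=0xe5
body[3] sub  r1, r6, r4 → r1=0x70
body[4] sub  r1, r4, #13 → r1=0x26
body[5] xor  r2, r4, r0 → r2=0x1a
epilogue: pop r2=0xbe, sp=0xc9
r1 is caller-saved → body value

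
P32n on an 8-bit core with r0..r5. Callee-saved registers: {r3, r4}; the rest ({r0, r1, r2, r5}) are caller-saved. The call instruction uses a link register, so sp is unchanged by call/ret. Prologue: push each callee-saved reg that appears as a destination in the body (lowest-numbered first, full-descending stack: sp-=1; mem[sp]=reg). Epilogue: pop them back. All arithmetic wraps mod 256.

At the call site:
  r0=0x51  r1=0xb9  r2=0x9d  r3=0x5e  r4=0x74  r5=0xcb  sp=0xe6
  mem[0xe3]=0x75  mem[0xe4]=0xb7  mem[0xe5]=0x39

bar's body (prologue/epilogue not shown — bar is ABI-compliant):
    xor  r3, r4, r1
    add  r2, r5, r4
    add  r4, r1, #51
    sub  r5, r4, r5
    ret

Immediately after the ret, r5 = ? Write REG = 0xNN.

prologue: push r3 -> mem[0xe5]=0x5e, sp=0xe5
prologue: push r4 -> mem[0xe4]=0x74, sp=0xe4
body[0] xor  r3, r4, r1 -> r3=0xcd
body[1] add  r2, r5, r4 -> r2=0x3f
body[2] add  r4, r1, #51 -> r4=0xec
body[3] sub  r5, r4, r5 -> r5=0x21
epilogue: pop r4=0x74, sp=0xe5
epilogue: pop r3=0x5e, sp=0xe6
r5 is caller-saved -> body value

REG = 0x21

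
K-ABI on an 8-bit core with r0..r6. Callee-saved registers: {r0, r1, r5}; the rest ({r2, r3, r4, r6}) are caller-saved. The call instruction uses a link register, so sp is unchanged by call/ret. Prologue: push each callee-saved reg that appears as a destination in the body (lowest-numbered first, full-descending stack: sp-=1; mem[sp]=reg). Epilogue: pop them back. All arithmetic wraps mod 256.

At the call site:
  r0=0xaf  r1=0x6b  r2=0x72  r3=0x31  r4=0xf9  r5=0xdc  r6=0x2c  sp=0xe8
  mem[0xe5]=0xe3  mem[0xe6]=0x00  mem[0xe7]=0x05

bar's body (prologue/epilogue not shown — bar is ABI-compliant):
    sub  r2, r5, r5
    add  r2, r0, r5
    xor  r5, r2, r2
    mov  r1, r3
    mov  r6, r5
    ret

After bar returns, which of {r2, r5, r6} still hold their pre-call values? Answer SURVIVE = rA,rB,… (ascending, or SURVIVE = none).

SURVIVE = r5

prologue: push r1 -> mem[0xe7]=0x6b, sp=0xe7
prologue: push r5 -> mem[0xe6]=0xdc, sp=0xe6
body[0] sub  r2, r5, r5 -> r2=0x00
body[1] add  r2, r0, r5 -> r2=0x8b
body[2] xor  r5, r2, r2 -> r5=0x00
body[3] mov  r1, r3 -> r1=0x31
body[4] mov  r6, r5 -> r6=0x00
epilogue: pop r5=0xdc, sp=0xe7
epilogue: pop r1=0x6b, sp=0xe8
r2: caller-saved, written=True
r5: callee-saved, written=True
r6: caller-saved, written=True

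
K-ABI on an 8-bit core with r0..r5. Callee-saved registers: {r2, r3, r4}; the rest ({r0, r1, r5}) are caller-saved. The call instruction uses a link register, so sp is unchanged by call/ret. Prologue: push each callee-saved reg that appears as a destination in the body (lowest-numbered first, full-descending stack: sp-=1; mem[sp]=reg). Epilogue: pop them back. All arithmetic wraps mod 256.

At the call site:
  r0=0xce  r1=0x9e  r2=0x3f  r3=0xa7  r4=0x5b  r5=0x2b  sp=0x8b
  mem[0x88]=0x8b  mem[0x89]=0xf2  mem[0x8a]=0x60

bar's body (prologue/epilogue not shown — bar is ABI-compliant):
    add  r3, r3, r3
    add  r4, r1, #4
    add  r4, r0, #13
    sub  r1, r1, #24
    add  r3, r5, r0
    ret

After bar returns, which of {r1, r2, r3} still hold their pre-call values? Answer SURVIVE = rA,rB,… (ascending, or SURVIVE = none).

SURVIVE = r2,r3

prologue: push r3 -> mem[0x8a]=0xa7, sp=0x8a
prologue: push r4 -> mem[0x89]=0x5b, sp=0x89
body[0] add  r3, r3, r3 -> r3=0x4e
body[1] add  r4, r1, #4 -> r4=0xa2
body[2] add  r4, r0, #13 -> r4=0xdb
body[3] sub  r1, r1, #24 -> r1=0x86
body[4] add  r3, r5, r0 -> r3=0xf9
epilogue: pop r4=0x5b, sp=0x8a
epilogue: pop r3=0xa7, sp=0x8b
r1: caller-saved, written=True
r2: callee-saved, written=False
r3: callee-saved, written=True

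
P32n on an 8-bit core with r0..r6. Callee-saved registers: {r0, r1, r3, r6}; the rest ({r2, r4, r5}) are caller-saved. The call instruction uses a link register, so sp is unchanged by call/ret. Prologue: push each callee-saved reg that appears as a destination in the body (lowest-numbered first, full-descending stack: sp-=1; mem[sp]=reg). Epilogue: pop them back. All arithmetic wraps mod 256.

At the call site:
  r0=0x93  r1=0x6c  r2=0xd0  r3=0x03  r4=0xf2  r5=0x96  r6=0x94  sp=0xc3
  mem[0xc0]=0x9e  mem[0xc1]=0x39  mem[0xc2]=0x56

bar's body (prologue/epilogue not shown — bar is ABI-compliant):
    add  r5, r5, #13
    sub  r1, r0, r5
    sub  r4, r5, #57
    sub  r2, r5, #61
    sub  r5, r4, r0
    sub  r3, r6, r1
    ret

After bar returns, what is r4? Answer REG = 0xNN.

prologue: push r1 → mem[0xc2]=0x6c, sp=0xc2
prologue: push r3 → mem[0xc1]=0x03, sp=0xc1
body[0] add  r5, r5, #13 → r5=0xa3
body[1] sub  r1, r0, r5 → r1=0xf0
body[2] sub  r4, r5, #57 → r4=0x6a
body[3] sub  r2, r5, #61 → r2=0x66
body[4] sub  r5, r4, r0 → r5=0xd7
body[5] sub  r3, r6, r1 → r3=0xa4
epilogue: pop r3=0x03, sp=0xc2
epilogue: pop r1=0x6c, sp=0xc3
r4 is caller-saved → body value

REG = 0x6a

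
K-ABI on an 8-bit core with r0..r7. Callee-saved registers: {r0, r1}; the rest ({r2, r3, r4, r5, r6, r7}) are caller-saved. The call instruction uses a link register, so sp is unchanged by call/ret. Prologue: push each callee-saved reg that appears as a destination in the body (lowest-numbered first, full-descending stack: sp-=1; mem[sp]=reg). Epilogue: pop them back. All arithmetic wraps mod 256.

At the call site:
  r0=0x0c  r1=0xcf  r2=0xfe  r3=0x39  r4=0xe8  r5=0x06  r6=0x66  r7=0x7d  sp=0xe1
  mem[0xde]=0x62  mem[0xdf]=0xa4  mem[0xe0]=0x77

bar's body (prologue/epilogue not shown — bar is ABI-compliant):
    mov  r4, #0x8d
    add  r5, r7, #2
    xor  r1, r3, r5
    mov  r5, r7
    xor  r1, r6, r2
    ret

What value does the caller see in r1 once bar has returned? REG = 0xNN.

REG = 0xcf

prologue: push r1 -> mem[0xe0]=0xcf, sp=0xe0
body[0] mov  r4, #0x8d -> r4=0x8d
body[1] add  r5, r7, #2 -> r5=0x7f
body[2] xor  r1, r3, r5 -> r1=0x46
body[3] mov  r5, r7 -> r5=0x7d
body[4] xor  r1, r6, r2 -> r1=0x98
epilogue: pop r1=0xcf, sp=0xe1
r1 is callee-saved -> restored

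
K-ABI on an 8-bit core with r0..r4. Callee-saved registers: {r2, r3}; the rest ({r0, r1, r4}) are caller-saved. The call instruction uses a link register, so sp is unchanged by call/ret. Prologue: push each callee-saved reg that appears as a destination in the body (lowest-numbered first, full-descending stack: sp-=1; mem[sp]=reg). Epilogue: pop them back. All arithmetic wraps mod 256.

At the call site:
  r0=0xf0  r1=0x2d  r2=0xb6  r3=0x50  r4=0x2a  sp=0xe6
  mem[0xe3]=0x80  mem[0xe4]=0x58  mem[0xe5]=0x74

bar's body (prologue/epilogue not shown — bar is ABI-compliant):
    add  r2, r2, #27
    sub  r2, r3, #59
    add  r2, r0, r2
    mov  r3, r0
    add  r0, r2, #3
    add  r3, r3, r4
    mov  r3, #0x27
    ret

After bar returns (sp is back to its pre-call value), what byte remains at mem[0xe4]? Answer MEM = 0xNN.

prologue: push r2 → mem[0xe5]=0xb6, sp=0xe5
prologue: push r3 → mem[0xe4]=0x50, sp=0xe4
body[0] add  r2, r2, #27 → r2=0xd1
body[1] sub  r2, r3, #59 → r2=0x15
body[2] add  r2, r0, r2 → r2=0x05
body[3] mov  r3, r0 → r3=0xf0
body[4] add  r0, r2, #3 → r0=0x08
body[5] add  r3, r3, r4 → r3=0x1a
body[6] mov  r3, #0x27 → r3=0x27
epilogue: pop r3=0x50, sp=0xe5
epilogue: pop r2=0xb6, sp=0xe6
prologue pushed ['r2', 'r3'] at ['0xe5', '0xe4']

MEM = 0x50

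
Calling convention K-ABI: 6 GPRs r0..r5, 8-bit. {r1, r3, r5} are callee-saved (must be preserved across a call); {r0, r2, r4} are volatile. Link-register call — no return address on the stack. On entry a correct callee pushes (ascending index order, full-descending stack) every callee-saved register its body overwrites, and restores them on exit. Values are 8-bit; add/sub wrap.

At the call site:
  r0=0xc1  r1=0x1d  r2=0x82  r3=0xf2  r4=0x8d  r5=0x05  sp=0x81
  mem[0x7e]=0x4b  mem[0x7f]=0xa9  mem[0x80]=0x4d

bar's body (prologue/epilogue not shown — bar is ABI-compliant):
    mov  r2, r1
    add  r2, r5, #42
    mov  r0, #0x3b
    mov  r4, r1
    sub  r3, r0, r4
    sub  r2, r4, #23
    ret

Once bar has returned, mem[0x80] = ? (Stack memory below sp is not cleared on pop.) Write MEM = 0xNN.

prologue: push r3 → mem[0x80]=0xf2, sp=0x80
body[0] mov  r2, r1 → r2=0x1d
body[1] add  r2, r5, #42 → r2=0x2f
body[2] mov  r0, #0x3b → r0=0x3b
body[3] mov  r4, r1 → r4=0x1d
body[4] sub  r3, r0, r4 → r3=0x1e
body[5] sub  r2, r4, #23 → r2=0x06
epilogue: pop r3=0xf2, sp=0x81
prologue pushed ['r3'] at ['0x80']

MEM = 0xf2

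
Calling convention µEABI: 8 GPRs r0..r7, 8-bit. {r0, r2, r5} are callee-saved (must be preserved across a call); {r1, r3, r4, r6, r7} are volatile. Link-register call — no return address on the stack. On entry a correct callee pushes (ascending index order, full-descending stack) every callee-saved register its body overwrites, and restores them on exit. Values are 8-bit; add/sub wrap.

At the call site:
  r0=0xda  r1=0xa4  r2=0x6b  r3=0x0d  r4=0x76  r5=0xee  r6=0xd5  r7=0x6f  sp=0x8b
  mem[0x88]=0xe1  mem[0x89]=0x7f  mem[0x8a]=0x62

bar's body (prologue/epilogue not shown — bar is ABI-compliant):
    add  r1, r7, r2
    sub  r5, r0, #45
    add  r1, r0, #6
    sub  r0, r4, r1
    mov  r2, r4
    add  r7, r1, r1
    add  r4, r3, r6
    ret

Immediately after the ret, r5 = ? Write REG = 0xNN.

REG = 0xee

prologue: push r0 -> mem[0x8a]=0xda, sp=0x8a
prologue: push r2 -> mem[0x89]=0x6b, sp=0x89
prologue: push r5 -> mem[0x88]=0xee, sp=0x88
body[0] add  r1, r7, r2 -> r1=0xda
body[1] sub  r5, r0, #45 -> r5=0xad
body[2] add  r1, r0, #6 -> r1=0xe0
body[3] sub  r0, r4, r1 -> r0=0x96
body[4] mov  r2, r4 -> r2=0x76
body[5] add  r7, r1, r1 -> r7=0xc0
body[6] add  r4, r3, r6 -> r4=0xe2
epilogue: pop r5=0xee, sp=0x89
epilogue: pop r2=0x6b, sp=0x8a
epilogue: pop r0=0xda, sp=0x8b
r5 is callee-saved -> restored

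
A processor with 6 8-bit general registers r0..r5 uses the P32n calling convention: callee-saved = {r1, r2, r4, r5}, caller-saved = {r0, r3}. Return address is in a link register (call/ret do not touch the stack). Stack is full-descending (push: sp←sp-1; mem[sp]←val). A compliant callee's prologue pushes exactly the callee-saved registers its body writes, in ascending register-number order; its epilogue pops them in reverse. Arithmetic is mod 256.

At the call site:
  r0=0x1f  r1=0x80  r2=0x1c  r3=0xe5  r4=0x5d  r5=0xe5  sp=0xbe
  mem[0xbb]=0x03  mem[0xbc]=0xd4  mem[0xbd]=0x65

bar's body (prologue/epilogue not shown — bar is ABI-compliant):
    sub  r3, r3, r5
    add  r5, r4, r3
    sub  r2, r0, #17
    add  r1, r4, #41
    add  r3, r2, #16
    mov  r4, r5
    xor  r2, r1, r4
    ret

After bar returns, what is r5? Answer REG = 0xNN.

REG = 0xe5

prologue: push r1 -> mem[0xbd]=0x80, sp=0xbd
prologue: push r2 -> mem[0xbc]=0x1c, sp=0xbc
prologue: push r4 -> mem[0xbb]=0x5d, sp=0xbb
prologue: push r5 -> mem[0xba]=0xe5, sp=0xba
body[0] sub  r3, r3, r5 -> r3=0x00
body[1] add  r5, r4, r3 -> r5=0x5d
body[2] sub  r2, r0, #17 -> r2=0x0e
body[3] add  r1, r4, #41 -> r1=0x86
body[4] add  r3, r2, #16 -> r3=0x1e
body[5] mov  r4, r5 -> r4=0x5d
body[6] xor  r2, r1, r4 -> r2=0xdb
epilogue: pop r5=0xe5, sp=0xbb
epilogue: pop r4=0x5d, sp=0xbc
epilogue: pop r2=0x1c, sp=0xbd
epilogue: pop r1=0x80, sp=0xbe
r5 is callee-saved -> restored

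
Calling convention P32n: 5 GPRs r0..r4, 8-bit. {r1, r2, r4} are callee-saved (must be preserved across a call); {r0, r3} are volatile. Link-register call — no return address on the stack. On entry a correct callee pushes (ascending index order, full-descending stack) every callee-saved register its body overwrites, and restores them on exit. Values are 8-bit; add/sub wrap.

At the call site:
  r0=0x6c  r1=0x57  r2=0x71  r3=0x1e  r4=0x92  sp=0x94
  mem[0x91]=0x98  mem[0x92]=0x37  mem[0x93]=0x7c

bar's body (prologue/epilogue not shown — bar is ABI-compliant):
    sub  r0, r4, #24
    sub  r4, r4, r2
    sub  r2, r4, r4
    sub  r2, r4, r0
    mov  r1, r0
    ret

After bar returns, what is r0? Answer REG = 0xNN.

REG = 0x7a

prologue: push r1 -> mem[0x93]=0x57, sp=0x93
prologue: push r2 -> mem[0x92]=0x71, sp=0x92
prologue: push r4 -> mem[0x91]=0x92, sp=0x91
body[0] sub  r0, r4, #24 -> r0=0x7a
body[1] sub  r4, r4, r2 -> r4=0x21
body[2] sub  r2, r4, r4 -> r2=0x00
body[3] sub  r2, r4, r0 -> r2=0xa7
body[4] mov  r1, r0 -> r1=0x7a
epilogue: pop r4=0x92, sp=0x92
epilogue: pop r2=0x71, sp=0x93
epilogue: pop r1=0x57, sp=0x94
r0 is caller-saved -> body value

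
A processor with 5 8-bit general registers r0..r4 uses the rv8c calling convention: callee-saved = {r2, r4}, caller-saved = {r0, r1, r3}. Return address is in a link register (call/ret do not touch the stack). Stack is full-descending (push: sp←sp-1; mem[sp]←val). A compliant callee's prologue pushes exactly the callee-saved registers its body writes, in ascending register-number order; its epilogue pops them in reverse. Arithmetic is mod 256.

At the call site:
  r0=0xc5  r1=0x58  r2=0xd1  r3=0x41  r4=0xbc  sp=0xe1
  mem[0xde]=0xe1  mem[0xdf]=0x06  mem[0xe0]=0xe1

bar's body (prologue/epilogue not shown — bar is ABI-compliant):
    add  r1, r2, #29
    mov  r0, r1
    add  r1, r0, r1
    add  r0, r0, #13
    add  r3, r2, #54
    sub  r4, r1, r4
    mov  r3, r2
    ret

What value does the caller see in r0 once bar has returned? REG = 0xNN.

REG = 0xfb

prologue: push r4 → mem[0xe0]=0xbc, sp=0xe0
body[0] add  r1, r2, #29 → r1=0xee
body[1] mov  r0, r1 → r0=0xee
body[2] add  r1, r0, r1 → r1=0xdc
body[3] add  r0, r0, #13 → r0=0xfb
body[4] add  r3, r2, #54 → r3=0x07
body[5] sub  r4, r1, r4 → r4=0x20
body[6] mov  r3, r2 → r3=0xd1
epilogue: pop r4=0xbc, sp=0xe1
r0 is caller-saved → body value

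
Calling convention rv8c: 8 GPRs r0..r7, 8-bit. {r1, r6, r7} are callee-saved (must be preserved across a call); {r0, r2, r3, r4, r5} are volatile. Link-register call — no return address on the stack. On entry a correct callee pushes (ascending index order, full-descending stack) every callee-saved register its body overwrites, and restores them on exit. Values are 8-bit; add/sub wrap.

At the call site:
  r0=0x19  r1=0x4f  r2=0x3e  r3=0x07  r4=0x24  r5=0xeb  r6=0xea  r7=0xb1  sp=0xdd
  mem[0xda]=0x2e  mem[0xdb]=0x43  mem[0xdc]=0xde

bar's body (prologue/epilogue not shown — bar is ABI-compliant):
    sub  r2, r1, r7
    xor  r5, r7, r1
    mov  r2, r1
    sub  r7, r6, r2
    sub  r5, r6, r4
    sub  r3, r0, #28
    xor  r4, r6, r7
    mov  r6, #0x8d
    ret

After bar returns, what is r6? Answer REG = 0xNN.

prologue: push r6 -> mem[0xdc]=0xea, sp=0xdc
prologue: push r7 -> mem[0xdb]=0xb1, sp=0xdb
body[0] sub  r2, r1, r7 -> r2=0x9e
body[1] xor  r5, r7, r1 -> r5=0xfe
body[2] mov  r2, r1 -> r2=0x4f
body[3] sub  r7, r6, r2 -> r7=0x9b
body[4] sub  r5, r6, r4 -> r5=0xc6
body[5] sub  r3, r0, #28 -> r3=0xfd
body[6] xor  r4, r6, r7 -> r4=0x71
body[7] mov  r6, #0x8d -> r6=0x8d
epilogue: pop r7=0xb1, sp=0xdc
epilogue: pop r6=0xea, sp=0xdd
r6 is callee-saved -> restored

REG = 0xea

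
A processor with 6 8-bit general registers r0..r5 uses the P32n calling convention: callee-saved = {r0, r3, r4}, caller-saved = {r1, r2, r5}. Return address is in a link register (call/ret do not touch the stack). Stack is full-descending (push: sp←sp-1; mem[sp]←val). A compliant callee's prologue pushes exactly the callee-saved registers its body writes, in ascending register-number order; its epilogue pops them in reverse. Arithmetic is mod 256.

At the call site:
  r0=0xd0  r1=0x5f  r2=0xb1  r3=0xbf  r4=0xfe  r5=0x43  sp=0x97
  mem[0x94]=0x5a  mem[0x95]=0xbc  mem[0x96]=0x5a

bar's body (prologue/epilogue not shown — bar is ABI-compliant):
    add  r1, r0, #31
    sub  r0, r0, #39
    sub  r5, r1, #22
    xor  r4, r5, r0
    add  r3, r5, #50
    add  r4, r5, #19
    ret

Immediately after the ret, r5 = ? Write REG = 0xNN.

prologue: push r0 -> mem[0x96]=0xd0, sp=0x96
prologue: push r3 -> mem[0x95]=0xbf, sp=0x95
prologue: push r4 -> mem[0x94]=0xfe, sp=0x94
body[0] add  r1, r0, #31 -> r1=0xef
body[1] sub  r0, r0, #39 -> r0=0xa9
body[2] sub  r5, r1, #22 -> r5=0xd9
body[3] xor  r4, r5, r0 -> r4=0x70
body[4] add  r3, r5, #50 -> r3=0x0b
body[5] add  r4, r5, #19 -> r4=0xec
epilogue: pop r4=0xfe, sp=0x95
epilogue: pop r3=0xbf, sp=0x96
epilogue: pop r0=0xd0, sp=0x97
r5 is caller-saved -> body value

REG = 0xd9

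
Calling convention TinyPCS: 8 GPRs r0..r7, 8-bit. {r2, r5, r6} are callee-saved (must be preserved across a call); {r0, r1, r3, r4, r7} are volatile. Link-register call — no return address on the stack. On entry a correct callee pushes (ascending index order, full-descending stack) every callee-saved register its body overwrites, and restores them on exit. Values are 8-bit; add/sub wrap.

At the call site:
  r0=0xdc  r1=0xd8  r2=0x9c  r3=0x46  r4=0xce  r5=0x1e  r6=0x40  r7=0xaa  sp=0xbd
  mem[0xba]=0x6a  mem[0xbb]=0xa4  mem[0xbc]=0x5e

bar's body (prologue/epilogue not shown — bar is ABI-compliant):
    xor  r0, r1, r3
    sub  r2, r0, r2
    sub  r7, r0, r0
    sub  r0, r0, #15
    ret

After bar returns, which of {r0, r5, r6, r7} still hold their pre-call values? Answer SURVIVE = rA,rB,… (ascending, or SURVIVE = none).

SURVIVE = r5,r6

prologue: push r2 -> mem[0xbc]=0x9c, sp=0xbc
body[0] xor  r0, r1, r3 -> r0=0x9e
body[1] sub  r2, r0, r2 -> r2=0x02
body[2] sub  r7, r0, r0 -> r7=0x00
body[3] sub  r0, r0, #15 -> r0=0x8f
epilogue: pop r2=0x9c, sp=0xbd
r0: caller-saved, written=True
r5: callee-saved, written=False
r6: callee-saved, written=False
r7: caller-saved, written=True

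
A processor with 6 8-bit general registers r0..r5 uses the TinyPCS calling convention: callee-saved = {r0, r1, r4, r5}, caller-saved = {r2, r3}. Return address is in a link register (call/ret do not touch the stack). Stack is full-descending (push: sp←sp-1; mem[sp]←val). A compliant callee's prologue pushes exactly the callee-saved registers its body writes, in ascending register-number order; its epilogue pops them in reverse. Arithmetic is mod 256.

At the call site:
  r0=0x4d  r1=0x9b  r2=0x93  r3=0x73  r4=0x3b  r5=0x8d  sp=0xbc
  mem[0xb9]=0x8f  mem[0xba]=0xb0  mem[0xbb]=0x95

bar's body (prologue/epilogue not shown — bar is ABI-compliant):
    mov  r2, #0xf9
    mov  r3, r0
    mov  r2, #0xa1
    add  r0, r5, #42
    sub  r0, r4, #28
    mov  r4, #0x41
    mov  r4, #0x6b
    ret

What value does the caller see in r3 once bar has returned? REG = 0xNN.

prologue: push r0 -> mem[0xbb]=0x4d, sp=0xbb
prologue: push r4 -> mem[0xba]=0x3b, sp=0xba
body[0] mov  r2, #0xf9 -> r2=0xf9
body[1] mov  r3, r0 -> r3=0x4d
body[2] mov  r2, #0xa1 -> r2=0xa1
body[3] add  r0, r5, #42 -> r0=0xb7
body[4] sub  r0, r4, #28 -> r0=0x1f
body[5] mov  r4, #0x41 -> r4=0x41
body[6] mov  r4, #0x6b -> r4=0x6b
epilogue: pop r4=0x3b, sp=0xbb
epilogue: pop r0=0x4d, sp=0xbc
r3 is caller-saved -> body value

REG = 0x4d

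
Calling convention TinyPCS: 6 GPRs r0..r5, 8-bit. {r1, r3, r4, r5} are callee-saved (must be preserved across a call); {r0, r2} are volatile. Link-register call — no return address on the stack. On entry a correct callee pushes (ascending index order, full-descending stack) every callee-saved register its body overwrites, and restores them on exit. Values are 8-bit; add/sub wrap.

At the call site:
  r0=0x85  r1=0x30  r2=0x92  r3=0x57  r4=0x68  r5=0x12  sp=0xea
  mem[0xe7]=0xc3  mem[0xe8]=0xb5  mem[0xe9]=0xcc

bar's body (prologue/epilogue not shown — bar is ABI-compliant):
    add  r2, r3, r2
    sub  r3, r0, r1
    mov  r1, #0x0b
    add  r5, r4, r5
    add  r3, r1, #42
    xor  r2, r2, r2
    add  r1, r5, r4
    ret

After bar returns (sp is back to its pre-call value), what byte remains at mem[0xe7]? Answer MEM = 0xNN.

prologue: push r1 -> mem[0xe9]=0x30, sp=0xe9
prologue: push r3 -> mem[0xe8]=0x57, sp=0xe8
prologue: push r5 -> mem[0xe7]=0x12, sp=0xe7
body[0] add  r2, r3, r2 -> r2=0xe9
body[1] sub  r3, r0, r1 -> r3=0x55
body[2] mov  r1, #0x0b -> r1=0x0b
body[3] add  r5, r4, r5 -> r5=0x7a
body[4] add  r3, r1, #42 -> r3=0x35
body[5] xor  r2, r2, r2 -> r2=0x00
body[6] add  r1, r5, r4 -> r1=0xe2
epilogue: pop r5=0x12, sp=0xe8
epilogue: pop r3=0x57, sp=0xe9
epilogue: pop r1=0x30, sp=0xea
prologue pushed ['r1', 'r3', 'r5'] at ['0xe9', '0xe8', '0xe7']

MEM = 0x12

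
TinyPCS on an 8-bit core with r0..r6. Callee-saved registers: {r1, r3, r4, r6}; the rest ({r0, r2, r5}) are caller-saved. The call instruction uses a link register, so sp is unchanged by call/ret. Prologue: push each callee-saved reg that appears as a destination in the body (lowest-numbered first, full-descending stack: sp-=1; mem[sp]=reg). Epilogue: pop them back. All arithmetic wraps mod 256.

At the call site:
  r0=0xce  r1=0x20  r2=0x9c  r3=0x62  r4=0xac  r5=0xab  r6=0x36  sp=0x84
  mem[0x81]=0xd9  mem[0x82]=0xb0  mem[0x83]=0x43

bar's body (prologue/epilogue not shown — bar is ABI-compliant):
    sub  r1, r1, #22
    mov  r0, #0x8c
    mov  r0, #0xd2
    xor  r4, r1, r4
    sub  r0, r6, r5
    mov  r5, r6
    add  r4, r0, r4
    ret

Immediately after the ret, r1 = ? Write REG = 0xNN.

REG = 0x20

prologue: push r1 -> mem[0x83]=0x20, sp=0x83
prologue: push r4 -> mem[0x82]=0xac, sp=0x82
body[0] sub  r1, r1, #22 -> r1=0x0a
body[1] mov  r0, #0x8c -> r0=0x8c
body[2] mov  r0, #0xd2 -> r0=0xd2
body[3] xor  r4, r1, r4 -> r4=0xa6
body[4] sub  r0, r6, r5 -> r0=0x8b
body[5] mov  r5, r6 -> r5=0x36
body[6] add  r4, r0, r4 -> r4=0x31
epilogue: pop r4=0xac, sp=0x83
epilogue: pop r1=0x20, sp=0x84
r1 is callee-saved -> restored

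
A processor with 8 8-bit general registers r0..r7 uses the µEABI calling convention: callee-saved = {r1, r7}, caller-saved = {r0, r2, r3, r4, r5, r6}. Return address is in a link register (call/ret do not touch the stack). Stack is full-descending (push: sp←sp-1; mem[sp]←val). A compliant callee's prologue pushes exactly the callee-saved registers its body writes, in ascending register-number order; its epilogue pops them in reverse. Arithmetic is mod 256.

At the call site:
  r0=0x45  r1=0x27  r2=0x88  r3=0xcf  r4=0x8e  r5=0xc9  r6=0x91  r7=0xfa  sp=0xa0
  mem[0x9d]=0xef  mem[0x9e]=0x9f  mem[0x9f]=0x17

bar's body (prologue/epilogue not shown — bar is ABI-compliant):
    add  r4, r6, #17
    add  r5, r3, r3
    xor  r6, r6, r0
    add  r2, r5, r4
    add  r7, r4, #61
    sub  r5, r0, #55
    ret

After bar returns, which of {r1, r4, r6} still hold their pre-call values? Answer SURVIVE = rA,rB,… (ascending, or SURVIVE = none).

SURVIVE = r1

prologue: push r7 → mem[0x9f]=0xfa, sp=0x9f
body[0] add  r4, r6, #17 → r4=0xa2
body[1] add  r5, r3, r3 → r5=0x9e
body[2] xor  r6, r6, r0 → r6=0xd4
body[3] add  r2, r5, r4 → r2=0x40
body[4] add  r7, r4, #61 → r7=0xdf
body[5] sub  r5, r0, #55 → r5=0x0e
epilogue: pop r7=0xfa, sp=0xa0
r1: callee-saved, written=False
r4: caller-saved, written=True
r6: caller-saved, written=True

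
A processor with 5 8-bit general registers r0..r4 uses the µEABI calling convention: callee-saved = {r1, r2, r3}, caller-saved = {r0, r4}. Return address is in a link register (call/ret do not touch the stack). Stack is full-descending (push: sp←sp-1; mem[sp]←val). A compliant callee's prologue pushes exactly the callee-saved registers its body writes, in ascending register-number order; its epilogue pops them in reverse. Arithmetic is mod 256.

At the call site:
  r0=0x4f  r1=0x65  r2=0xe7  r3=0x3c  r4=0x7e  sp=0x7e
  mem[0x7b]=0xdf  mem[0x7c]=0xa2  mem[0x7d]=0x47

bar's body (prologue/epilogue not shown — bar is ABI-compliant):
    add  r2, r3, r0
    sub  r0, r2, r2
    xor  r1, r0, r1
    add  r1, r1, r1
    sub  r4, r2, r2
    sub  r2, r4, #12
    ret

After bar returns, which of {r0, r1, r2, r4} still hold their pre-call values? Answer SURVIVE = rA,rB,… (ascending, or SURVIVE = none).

SURVIVE = r1,r2

prologue: push r1 → mem[0x7d]=0x65, sp=0x7d
prologue: push r2 → mem[0x7c]=0xe7, sp=0x7c
body[0] add  r2, r3, r0 → r2=0x8b
body[1] sub  r0, r2, r2 → r0=0x00
body[2] xor  r1, r0, r1 → r1=0x65
body[3] add  r1, r1, r1 → r1=0xca
body[4] sub  r4, r2, r2 → r4=0x00
body[5] sub  r2, r4, #12 → r2=0xf4
epilogue: pop r2=0xe7, sp=0x7d
epilogue: pop r1=0x65, sp=0x7e
r0: caller-saved, written=True
r1: callee-saved, written=True
r2: callee-saved, written=True
r4: caller-saved, written=True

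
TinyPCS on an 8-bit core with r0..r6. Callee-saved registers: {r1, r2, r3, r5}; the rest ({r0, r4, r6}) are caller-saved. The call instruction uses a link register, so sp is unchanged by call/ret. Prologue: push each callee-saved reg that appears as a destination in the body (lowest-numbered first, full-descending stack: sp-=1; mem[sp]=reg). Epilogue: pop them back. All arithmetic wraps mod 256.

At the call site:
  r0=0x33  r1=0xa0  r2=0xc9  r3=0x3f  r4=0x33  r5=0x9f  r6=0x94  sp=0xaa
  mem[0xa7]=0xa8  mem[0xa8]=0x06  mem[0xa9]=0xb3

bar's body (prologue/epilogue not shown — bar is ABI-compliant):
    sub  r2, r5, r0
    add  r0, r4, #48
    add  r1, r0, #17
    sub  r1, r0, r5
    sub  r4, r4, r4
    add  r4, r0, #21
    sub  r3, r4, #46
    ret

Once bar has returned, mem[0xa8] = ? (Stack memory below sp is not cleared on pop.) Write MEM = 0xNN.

MEM = 0xc9

prologue: push r1 → mem[0xa9]=0xa0, sp=0xa9
prologue: push r2 → mem[0xa8]=0xc9, sp=0xa8
prologue: push r3 → mem[0xa7]=0x3f, sp=0xa7
body[0] sub  r2, r5, r0 → r2=0x6c
body[1] add  r0, r4, #48 → r0=0x63
body[2] add  r1, r0, #17 → r1=0x74
body[3] sub  r1, r0, r5 → r1=0xc4
body[4] sub  r4, r4, r4 → r4=0x00
body[5] add  r4, r0, #21 → r4=0x78
body[6] sub  r3, r4, #46 → r3=0x4a
epilogue: pop r3=0x3f, sp=0xa8
epilogue: pop r2=0xc9, sp=0xa9
epilogue: pop r1=0xa0, sp=0xaa
prologue pushed ['r1', 'r2', 'r3'] at ['0xa9', '0xa8', '0xa7']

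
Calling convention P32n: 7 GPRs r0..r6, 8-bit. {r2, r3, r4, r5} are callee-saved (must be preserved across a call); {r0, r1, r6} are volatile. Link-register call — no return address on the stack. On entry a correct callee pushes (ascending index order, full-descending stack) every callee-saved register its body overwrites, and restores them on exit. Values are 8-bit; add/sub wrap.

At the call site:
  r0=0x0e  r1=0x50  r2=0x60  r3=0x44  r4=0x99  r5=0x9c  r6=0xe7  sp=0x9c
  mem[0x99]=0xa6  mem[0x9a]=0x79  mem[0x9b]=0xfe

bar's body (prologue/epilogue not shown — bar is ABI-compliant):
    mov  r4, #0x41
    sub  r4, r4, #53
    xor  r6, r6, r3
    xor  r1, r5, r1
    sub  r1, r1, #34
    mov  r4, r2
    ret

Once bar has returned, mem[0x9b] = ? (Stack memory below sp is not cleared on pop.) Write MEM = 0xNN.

MEM = 0x99

prologue: push r4 → mem[0x9b]=0x99, sp=0x9b
body[0] mov  r4, #0x41 → r4=0x41
body[1] sub  r4, r4, #53 → r4=0x0c
body[2] xor  r6, r6, r3 → r6=0xa3
body[3] xor  r1, r5, r1 → r1=0xcc
body[4] sub  r1, r1, #34 → r1=0xaa
body[5] mov  r4, r2 → r4=0x60
epilogue: pop r4=0x99, sp=0x9c
prologue pushed ['r4'] at ['0x9b']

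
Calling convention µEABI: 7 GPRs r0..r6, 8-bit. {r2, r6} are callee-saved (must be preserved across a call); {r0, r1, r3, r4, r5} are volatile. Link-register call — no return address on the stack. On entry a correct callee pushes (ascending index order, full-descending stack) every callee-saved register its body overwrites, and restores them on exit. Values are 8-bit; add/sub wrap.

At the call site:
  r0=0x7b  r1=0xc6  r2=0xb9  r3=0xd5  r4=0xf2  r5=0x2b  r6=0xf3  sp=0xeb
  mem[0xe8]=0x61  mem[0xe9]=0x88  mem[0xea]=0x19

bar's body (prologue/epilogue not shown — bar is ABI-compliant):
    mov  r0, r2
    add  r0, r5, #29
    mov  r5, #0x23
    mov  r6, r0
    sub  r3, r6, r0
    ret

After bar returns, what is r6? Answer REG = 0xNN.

REG = 0xf3

prologue: push r6 -> mem[0xea]=0xf3, sp=0xea
body[0] mov  r0, r2 -> r0=0xb9
body[1] add  r0, r5, #29 -> r0=0x48
body[2] mov  r5, #0x23 -> r5=0x23
body[3] mov  r6, r0 -> r6=0x48
body[4] sub  r3, r6, r0 -> r3=0x00
epilogue: pop r6=0xf3, sp=0xeb
r6 is callee-saved -> restored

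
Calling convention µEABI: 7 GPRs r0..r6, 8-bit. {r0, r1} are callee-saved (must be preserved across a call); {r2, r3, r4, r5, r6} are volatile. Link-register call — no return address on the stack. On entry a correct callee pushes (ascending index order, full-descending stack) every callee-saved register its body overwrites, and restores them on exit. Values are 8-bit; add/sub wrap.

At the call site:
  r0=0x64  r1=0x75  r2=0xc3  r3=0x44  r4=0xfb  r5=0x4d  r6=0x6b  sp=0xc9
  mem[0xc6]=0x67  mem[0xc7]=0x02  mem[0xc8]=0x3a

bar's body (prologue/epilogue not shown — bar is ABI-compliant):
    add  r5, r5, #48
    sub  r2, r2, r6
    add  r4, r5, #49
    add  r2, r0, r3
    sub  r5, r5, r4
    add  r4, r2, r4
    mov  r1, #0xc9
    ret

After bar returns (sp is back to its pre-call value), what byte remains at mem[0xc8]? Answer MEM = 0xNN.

prologue: push r1 -> mem[0xc8]=0x75, sp=0xc8
body[0] add  r5, r5, #48 -> r5=0x7d
body[1] sub  r2, r2, r6 -> r2=0x58
body[2] add  r4, r5, #49 -> r4=0xae
body[3] add  r2, r0, r3 -> r2=0xa8
body[4] sub  r5, r5, r4 -> r5=0xcf
body[5] add  r4, r2, r4 -> r4=0x56
body[6] mov  r1, #0xc9 -> r1=0xc9
epilogue: pop r1=0x75, sp=0xc9
prologue pushed ['r1'] at ['0xc8']

MEM = 0x75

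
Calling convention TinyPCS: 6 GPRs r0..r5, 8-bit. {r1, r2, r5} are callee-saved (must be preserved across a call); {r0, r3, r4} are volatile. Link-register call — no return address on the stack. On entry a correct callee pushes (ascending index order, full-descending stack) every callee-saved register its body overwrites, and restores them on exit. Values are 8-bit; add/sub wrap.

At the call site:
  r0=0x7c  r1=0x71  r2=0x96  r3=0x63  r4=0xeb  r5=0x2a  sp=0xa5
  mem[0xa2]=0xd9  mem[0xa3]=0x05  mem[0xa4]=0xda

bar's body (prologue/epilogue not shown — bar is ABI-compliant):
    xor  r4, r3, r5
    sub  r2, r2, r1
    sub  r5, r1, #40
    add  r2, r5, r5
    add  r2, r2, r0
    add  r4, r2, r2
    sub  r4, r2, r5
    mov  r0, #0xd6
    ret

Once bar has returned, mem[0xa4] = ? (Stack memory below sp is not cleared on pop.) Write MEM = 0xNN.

MEM = 0x96

prologue: push r2 → mem[0xa4]=0x96, sp=0xa4
prologue: push r5 → mem[0xa3]=0x2a, sp=0xa3
body[0] xor  r4, r3, r5 → r4=0x49
body[1] sub  r2, r2, r1 → r2=0x25
body[2] sub  r5, r1, #40 → r5=0x49
body[3] add  r2, r5, r5 → r2=0x92
body[4] add  r2, r2, r0 → r2=0x0e
body[5] add  r4, r2, r2 → r4=0x1c
body[6] sub  r4, r2, r5 → r4=0xc5
body[7] mov  r0, #0xd6 → r0=0xd6
epilogue: pop r5=0x2a, sp=0xa4
epilogue: pop r2=0x96, sp=0xa5
prologue pushed ['r2', 'r5'] at ['0xa4', '0xa3']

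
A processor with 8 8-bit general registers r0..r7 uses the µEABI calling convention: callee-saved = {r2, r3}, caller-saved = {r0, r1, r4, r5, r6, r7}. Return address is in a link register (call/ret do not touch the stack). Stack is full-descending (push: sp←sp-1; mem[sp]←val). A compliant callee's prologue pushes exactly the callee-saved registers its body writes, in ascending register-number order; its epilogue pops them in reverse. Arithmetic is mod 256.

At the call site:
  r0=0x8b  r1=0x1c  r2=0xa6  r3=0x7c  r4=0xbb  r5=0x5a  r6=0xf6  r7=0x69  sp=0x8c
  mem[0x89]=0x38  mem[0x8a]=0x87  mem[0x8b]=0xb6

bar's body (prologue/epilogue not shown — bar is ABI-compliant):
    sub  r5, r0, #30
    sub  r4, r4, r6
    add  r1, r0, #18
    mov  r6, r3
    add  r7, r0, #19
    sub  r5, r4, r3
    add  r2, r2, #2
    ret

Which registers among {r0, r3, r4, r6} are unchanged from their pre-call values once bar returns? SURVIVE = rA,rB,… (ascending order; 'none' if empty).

SURVIVE = r0,r3

prologue: push r2 → mem[0x8b]=0xa6, sp=0x8b
body[0] sub  r5, r0, #30 → r5=0x6d
body[1] sub  r4, r4, r6 → r4=0xc5
body[2] add  r1, r0, #18 → r1=0x9d
body[3] mov  r6, r3 → r6=0x7c
body[4] add  r7, r0, #19 → r7=0x9e
body[5] sub  r5, r4, r3 → r5=0x49
body[6] add  r2, r2, #2 → r2=0xa8
epilogue: pop r2=0xa6, sp=0x8c
r0: caller-saved, written=False
r3: callee-saved, written=False
r4: caller-saved, written=True
r6: caller-saved, written=True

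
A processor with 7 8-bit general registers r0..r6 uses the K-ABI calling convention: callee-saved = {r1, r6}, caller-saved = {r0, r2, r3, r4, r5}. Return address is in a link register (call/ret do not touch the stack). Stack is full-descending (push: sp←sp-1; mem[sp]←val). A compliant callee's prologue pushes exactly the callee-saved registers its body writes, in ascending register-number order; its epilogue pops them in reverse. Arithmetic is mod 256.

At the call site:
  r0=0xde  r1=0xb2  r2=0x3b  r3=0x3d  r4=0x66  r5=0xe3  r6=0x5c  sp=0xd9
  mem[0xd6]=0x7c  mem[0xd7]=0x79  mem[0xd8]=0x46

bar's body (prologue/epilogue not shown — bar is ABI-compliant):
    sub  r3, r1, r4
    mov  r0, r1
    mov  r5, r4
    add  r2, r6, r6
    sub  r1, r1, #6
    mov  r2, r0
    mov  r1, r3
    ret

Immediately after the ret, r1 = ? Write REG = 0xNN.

REG = 0xb2

prologue: push r1 → mem[0xd8]=0xb2, sp=0xd8
body[0] sub  r3, r1, r4 → r3=0x4c
body[1] mov  r0, r1 → r0=0xb2
body[2] mov  r5, r4 → r5=0x66
body[3] add  r2, r6, r6 → r2=0xb8
body[4] sub  r1, r1, #6 → r1=0xac
body[5] mov  r2, r0 → r2=0xb2
body[6] mov  r1, r3 → r1=0x4c
epilogue: pop r1=0xb2, sp=0xd9
r1 is callee-saved → restored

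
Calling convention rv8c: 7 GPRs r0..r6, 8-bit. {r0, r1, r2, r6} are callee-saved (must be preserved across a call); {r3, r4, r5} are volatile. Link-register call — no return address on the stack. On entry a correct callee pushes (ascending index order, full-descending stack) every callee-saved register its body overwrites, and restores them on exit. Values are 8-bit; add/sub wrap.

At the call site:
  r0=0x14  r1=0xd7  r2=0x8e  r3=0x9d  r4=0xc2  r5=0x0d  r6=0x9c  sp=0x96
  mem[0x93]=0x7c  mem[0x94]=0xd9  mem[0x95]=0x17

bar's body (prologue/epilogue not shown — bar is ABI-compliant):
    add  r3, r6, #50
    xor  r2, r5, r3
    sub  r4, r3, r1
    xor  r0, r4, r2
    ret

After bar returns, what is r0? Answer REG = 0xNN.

REG = 0x14

prologue: push r0 -> mem[0x95]=0x14, sp=0x95
prologue: push r2 -> mem[0x94]=0x8e, sp=0x94
body[0] add  r3, r6, #50 -> r3=0xce
body[1] xor  r2, r5, r3 -> r2=0xc3
body[2] sub  r4, r3, r1 -> r4=0xf7
body[3] xor  r0, r4, r2 -> r0=0x34
epilogue: pop r2=0x8e, sp=0x95
epilogue: pop r0=0x14, sp=0x96
r0 is callee-saved -> restored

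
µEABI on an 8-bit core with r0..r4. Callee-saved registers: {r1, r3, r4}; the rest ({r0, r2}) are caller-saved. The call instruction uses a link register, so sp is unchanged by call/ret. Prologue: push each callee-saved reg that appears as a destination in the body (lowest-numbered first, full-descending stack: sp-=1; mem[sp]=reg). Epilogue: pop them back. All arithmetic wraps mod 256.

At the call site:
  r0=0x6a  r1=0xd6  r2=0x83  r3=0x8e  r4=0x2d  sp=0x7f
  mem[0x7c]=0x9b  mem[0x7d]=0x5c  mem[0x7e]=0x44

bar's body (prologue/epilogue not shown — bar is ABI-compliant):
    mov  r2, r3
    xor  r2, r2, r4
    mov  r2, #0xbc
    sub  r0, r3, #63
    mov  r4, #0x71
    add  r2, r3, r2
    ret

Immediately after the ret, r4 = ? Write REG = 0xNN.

prologue: push r4 -> mem[0x7e]=0x2d, sp=0x7e
body[0] mov  r2, r3 -> r2=0x8e
body[1] xor  r2, r2, r4 -> r2=0xa3
body[2] mov  r2, #0xbc -> r2=0xbc
body[3] sub  r0, r3, #63 -> r0=0x4f
body[4] mov  r4, #0x71 -> r4=0x71
body[5] add  r2, r3, r2 -> r2=0x4a
epilogue: pop r4=0x2d, sp=0x7f
r4 is callee-saved -> restored

REG = 0x2d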